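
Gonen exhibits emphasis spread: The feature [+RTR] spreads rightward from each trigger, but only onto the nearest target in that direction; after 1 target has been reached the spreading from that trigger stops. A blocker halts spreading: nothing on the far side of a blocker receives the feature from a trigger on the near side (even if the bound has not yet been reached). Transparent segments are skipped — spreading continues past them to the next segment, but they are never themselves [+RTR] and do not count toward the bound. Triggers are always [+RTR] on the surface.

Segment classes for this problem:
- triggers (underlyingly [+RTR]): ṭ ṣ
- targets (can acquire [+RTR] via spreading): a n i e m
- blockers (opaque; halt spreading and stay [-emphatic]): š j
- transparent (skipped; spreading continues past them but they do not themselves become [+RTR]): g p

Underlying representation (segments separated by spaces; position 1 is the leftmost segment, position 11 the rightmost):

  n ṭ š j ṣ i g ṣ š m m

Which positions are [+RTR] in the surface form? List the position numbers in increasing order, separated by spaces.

2 5 6 8

From /ṭ/ at 2 rightward: 3 /š/ blocks.
From /ṣ/ at 5 rightward: 6 /i/ → [+RTR]; bound reached.
From /ṣ/ at 8 rightward: 9 /š/ blocks.
Targets with no active source: positions 1 10 11 stay [-emphatic].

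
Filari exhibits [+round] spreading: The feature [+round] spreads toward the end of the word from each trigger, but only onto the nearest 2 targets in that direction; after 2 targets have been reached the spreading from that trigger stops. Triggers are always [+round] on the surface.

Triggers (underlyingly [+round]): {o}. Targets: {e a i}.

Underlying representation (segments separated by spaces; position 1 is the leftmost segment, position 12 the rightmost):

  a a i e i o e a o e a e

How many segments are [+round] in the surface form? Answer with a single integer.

From /o/ at 6 rightward: 7 /e/ → [+round]; 8 /a/ → [+round]; bound reached.
From /o/ at 9 rightward: 10 /e/ → [+round]; 11 /a/ → [+round]; bound reached.
Targets with no active source: positions 1 2 3 4 5 12 stay [-round].
[+round] positions on the surface: 6 7 8 9 10 11.

6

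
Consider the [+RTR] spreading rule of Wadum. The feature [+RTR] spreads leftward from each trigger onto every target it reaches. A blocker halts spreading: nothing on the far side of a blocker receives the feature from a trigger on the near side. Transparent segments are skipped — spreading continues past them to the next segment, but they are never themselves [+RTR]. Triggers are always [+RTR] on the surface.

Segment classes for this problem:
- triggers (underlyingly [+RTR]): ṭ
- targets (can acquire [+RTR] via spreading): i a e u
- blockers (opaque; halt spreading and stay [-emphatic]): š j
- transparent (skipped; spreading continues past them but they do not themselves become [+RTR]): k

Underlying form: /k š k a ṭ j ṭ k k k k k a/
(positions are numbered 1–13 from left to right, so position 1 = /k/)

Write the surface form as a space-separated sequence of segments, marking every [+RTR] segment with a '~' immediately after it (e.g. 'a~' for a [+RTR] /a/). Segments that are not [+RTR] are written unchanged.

From /ṭ/ at 5 leftward: 4 /a/ → [+RTR]; 3 /k/ transparent; 2 /š/ blocks.
From /ṭ/ at 7 leftward: 6 /j/ blocks.
Target with no active source: position 13 stays [-emphatic].
[+RTR] positions on the surface: 4 5 7.

k š k a~ ṭ~ j ṭ~ k k k k k a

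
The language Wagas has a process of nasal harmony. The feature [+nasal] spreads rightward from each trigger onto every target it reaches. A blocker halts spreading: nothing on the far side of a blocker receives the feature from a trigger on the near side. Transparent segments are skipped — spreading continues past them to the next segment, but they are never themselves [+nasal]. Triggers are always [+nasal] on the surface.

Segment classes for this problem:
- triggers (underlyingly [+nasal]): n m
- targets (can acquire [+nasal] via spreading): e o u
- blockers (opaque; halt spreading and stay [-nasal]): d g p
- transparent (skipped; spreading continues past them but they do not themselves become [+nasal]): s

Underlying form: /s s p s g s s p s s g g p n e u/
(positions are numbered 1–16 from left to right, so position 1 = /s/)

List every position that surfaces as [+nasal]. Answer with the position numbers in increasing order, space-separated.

From /n/ at 14 rightward: 15 /e/ → [+nasal]; 16 /u/ → [+nasal]; word edge.

14 15 16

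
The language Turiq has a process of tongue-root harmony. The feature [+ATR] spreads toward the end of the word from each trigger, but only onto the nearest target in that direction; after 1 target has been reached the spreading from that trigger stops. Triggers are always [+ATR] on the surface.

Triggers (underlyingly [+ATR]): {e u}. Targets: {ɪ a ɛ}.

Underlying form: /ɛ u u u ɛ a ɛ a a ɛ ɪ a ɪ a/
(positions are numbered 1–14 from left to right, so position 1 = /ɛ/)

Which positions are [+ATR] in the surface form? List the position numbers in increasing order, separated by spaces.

From /u/ at 2 rightward: 3 /u/ is itself a trigger — this domain ends here.
From /u/ at 3 rightward: 4 /u/ is itself a trigger — this domain ends here.
From /u/ at 4 rightward: 5 /ɛ/ → [+ATR]; bound reached.
Targets with no active source: positions 1 6 7 8 9 10 11 12 13 14 stay [-ATR].

2 3 4 5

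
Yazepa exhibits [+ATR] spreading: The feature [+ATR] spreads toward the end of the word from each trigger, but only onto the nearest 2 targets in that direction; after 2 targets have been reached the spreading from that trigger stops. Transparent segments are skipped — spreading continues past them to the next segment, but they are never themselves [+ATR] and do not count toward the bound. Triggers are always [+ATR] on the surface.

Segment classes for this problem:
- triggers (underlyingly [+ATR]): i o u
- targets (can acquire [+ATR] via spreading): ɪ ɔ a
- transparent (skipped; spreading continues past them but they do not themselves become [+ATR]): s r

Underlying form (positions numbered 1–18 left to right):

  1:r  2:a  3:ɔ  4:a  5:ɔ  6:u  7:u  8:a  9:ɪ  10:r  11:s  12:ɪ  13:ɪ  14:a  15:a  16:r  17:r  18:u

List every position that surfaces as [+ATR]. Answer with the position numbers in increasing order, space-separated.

From /u/ at 6 rightward: 7 /u/ is itself a trigger — this domain ends here.
From /u/ at 7 rightward: 8 /a/ → [+ATR]; 9 /ɪ/ → [+ATR]; bound reached.
From /u/ at 18 rightward: word edge.
Targets with no active source: positions 2 3 4 5 12 13 14 15 stay [-ATR].

6 7 8 9 18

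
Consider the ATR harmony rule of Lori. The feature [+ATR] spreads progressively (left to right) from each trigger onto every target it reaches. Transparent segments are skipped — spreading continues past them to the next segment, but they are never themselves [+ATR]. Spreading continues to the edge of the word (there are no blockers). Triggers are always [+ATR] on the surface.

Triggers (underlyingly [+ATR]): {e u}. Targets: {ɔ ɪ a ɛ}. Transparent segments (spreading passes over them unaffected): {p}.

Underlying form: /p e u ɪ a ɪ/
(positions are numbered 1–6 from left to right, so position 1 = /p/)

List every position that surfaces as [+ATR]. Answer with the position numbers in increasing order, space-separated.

From /e/ at 2 rightward: 3 /u/ is itself a trigger — this domain ends here.
From /u/ at 3 rightward: 4 /ɪ/ → [+ATR]; 5 /a/ → [+ATR]; 6 /ɪ/ → [+ATR]; word edge.

2 3 4 5 6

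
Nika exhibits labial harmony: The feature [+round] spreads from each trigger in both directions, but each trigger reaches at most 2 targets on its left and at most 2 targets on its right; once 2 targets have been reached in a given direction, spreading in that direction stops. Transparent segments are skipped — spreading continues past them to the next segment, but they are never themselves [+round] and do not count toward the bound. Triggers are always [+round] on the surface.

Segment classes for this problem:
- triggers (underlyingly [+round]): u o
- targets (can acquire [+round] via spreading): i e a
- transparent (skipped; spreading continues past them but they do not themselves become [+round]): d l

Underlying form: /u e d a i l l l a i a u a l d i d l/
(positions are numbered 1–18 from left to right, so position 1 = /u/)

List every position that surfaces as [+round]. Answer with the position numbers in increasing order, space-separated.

1 2 4 10 11 12 13 16

From /u/ at 1 rightward: 2 /e/ → [+round]; 3 /d/ transparent; 4 /a/ → [+round]; bound reached.
From /u/ at 1 leftward: word edge.
From /u/ at 12 rightward: 13 /a/ → [+round]; 14 /l/ transparent; 15 /d/ transparent; 16 /i/ → [+round]; bound reached.
From /u/ at 12 leftward: 11 /a/ → [+round]; 10 /i/ → [+round]; bound reached.
Targets with no active source: positions 5 9 stay [-round].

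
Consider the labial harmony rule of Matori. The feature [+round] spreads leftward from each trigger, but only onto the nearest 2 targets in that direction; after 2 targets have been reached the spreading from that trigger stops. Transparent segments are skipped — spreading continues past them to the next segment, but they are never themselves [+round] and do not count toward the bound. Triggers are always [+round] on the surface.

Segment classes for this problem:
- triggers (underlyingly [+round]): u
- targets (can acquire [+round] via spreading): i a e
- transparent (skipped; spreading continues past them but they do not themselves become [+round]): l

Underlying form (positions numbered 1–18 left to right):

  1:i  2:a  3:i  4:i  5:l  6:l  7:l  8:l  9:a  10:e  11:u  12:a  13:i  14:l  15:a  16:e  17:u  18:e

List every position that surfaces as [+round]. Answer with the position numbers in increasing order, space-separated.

From /u/ at 11 leftward: 10 /e/ → [+round]; 9 /a/ → [+round]; bound reached.
From /u/ at 17 leftward: 16 /e/ → [+round]; 15 /a/ → [+round]; bound reached.
Targets with no active source: positions 1 2 3 4 12 13 18 stay [-round].

9 10 11 15 16 17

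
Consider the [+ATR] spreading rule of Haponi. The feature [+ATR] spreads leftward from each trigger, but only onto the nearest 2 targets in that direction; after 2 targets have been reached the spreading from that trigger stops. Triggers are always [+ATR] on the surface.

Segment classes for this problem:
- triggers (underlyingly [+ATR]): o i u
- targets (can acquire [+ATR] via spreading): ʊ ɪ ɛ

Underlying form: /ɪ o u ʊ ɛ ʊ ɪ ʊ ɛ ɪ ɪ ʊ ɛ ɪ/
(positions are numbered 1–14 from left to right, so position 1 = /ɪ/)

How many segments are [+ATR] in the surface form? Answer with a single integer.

3

From /o/ at 2 leftward: 1 /ɪ/ → [+ATR]; word edge.
From /u/ at 3 leftward: 2 /o/ is itself a trigger — this domain ends here.
Targets with no active source: positions 4 5 6 7 8 9 10 11 12 13 14 stay [-ATR].
[+ATR] positions on the surface: 1 2 3.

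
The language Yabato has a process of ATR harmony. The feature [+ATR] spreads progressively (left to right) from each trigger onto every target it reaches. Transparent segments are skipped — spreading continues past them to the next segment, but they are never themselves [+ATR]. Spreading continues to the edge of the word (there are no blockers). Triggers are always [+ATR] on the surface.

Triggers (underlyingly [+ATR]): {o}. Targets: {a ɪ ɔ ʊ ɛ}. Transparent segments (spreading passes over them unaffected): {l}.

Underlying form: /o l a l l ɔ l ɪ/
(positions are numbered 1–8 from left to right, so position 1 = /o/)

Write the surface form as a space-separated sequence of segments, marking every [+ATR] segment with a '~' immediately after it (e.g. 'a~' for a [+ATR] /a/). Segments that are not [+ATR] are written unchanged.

From /o/ at 1 rightward: 2 /l/ transparent; 3 /a/ → [+ATR]; 4 /l/ transparent; 5 /l/ transparent; 6 /ɔ/ → [+ATR]; 7 /l/ transparent; 8 /ɪ/ → [+ATR]; word edge.
[+ATR] positions on the surface: 1 3 6 8.

o~ l a~ l l ɔ~ l ɪ~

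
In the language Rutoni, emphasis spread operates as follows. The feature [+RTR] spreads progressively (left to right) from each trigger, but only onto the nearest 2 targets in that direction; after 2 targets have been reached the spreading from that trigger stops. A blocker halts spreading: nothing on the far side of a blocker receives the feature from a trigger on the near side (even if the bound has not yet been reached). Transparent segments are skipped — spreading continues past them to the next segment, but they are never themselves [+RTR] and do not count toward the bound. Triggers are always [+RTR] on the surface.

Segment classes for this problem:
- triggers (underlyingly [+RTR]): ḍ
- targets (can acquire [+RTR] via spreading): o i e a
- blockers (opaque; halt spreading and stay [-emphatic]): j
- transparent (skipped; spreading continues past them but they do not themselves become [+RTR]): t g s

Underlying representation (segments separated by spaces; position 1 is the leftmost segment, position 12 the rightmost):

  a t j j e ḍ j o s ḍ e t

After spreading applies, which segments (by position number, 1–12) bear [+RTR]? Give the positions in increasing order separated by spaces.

From /ḍ/ at 6 rightward: 7 /j/ blocks.
From /ḍ/ at 10 rightward: 11 /e/ → [+RTR]; 12 /t/ transparent; word edge.
Targets with no active source: positions 1 5 8 stay [-emphatic].

6 10 11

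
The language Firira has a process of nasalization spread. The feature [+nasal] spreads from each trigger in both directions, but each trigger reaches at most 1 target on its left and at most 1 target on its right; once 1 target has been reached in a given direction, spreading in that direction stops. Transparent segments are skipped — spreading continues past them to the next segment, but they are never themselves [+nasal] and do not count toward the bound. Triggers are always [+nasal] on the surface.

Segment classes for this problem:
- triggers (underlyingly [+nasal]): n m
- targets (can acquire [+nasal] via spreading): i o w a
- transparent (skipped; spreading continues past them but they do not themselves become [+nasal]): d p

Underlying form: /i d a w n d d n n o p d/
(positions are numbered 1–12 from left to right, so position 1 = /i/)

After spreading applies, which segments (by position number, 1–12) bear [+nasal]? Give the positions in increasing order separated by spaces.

From /n/ at 5 rightward: 6 /d/ transparent; 7 /d/ transparent; 8 /n/ is itself a trigger — this domain ends here.
From /n/ at 5 leftward: 4 /w/ → [+nasal]; bound reached.
From /n/ at 8 rightward: 9 /n/ is itself a trigger — this domain ends here.
From /n/ at 8 leftward: 7 /d/ transparent; 6 /d/ transparent; 5 /n/ is itself a trigger — this domain ends here.
From /n/ at 9 rightward: 10 /o/ → [+nasal]; bound reached.
From /n/ at 9 leftward: 8 /n/ is itself a trigger — this domain ends here.
Targets with no active source: positions 1 3 stay [-nasal].

4 5 8 9 10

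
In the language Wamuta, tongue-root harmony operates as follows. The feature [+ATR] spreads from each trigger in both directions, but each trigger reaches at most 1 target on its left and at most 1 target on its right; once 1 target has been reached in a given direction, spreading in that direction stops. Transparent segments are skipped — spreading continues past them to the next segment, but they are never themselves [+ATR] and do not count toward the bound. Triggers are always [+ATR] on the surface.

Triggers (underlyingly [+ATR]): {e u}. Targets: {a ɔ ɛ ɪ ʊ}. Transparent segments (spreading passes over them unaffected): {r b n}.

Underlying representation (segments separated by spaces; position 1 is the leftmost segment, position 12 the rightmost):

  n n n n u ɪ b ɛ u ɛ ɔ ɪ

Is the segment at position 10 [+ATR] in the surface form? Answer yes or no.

From /u/ at 5 rightward: 6 /ɪ/ → [+ATR]; bound reached.
From /u/ at 5 leftward: 4 /n/ transparent; 3 /n/ transparent; 2 /n/ transparent; 1 /n/ transparent; word edge.
From /u/ at 9 rightward: 10 /ɛ/ → [+ATR]; bound reached.
From /u/ at 9 leftward: 8 /ɛ/ → [+ATR]; bound reached.
Targets with no active source: positions 11 12 stay [-ATR].
[+ATR] positions on the surface: 5 6 8 9 10.

yes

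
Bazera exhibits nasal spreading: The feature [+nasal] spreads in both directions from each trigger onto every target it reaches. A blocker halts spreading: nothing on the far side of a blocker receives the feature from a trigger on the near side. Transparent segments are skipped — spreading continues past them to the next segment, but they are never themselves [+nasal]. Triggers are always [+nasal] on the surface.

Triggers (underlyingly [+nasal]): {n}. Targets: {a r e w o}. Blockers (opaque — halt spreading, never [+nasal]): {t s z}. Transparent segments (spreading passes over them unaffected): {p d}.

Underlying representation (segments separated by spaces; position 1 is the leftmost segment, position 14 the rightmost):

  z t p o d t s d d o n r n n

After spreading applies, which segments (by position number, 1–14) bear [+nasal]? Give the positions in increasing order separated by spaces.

10 11 12 13 14

From /n/ at 11 rightward: 12 /r/ → [+nasal]; 13 /n/ is itself a trigger — this domain ends here.
From /n/ at 11 leftward: 10 /o/ → [+nasal]; 9 /d/ transparent; 8 /d/ transparent; 7 /s/ blocks.
From /n/ at 13 rightward: 14 /n/ is itself a trigger — this domain ends here.
From /n/ at 13 leftward: 12 /r/ → [+nasal]; 11 /n/ is itself a trigger — this domain ends here.
From /n/ at 14 rightward: word edge.
From /n/ at 14 leftward: 13 /n/ is itself a trigger — this domain ends here.
Target with no active source: position 4 stays [-nasal].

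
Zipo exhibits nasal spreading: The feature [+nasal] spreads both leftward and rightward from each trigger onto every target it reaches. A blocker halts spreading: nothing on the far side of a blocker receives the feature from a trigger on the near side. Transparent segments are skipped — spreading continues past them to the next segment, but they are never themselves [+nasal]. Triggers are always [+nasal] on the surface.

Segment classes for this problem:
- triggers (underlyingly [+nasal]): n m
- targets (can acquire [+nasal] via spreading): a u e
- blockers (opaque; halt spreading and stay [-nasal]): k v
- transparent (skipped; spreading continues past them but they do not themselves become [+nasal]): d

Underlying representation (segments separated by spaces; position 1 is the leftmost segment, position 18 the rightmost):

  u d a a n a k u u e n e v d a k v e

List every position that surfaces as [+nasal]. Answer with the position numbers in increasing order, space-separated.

1 3 4 5 6 8 9 10 11 12

From /n/ at 5 rightward: 6 /a/ → [+nasal]; 7 /k/ blocks.
From /n/ at 5 leftward: 4 /a/ → [+nasal]; 3 /a/ → [+nasal]; 2 /d/ transparent; 1 /u/ → [+nasal]; word edge.
From /n/ at 11 rightward: 12 /e/ → [+nasal]; 13 /v/ blocks.
From /n/ at 11 leftward: 10 /e/ → [+nasal]; 9 /u/ → [+nasal]; 8 /u/ → [+nasal]; 7 /k/ blocks.
Targets with no active source: positions 15 18 stay [-nasal].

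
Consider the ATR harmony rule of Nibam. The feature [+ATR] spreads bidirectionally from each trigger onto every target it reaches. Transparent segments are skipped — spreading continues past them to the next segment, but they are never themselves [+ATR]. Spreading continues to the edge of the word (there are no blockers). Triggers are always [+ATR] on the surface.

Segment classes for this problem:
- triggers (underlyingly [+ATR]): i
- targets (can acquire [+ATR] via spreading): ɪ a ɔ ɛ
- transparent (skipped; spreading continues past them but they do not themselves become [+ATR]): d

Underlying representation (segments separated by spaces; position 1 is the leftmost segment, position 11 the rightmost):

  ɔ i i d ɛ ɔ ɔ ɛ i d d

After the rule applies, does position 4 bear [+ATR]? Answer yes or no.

From /i/ at 2 rightward: 3 /i/ is itself a trigger — this domain ends here.
From /i/ at 2 leftward: 1 /ɔ/ → [+ATR]; word edge.
From /i/ at 3 rightward: 4 /d/ transparent; 5 /ɛ/ → [+ATR]; 6 /ɔ/ → [+ATR]; 7 /ɔ/ → [+ATR]; 8 /ɛ/ → [+ATR]; 9 /i/ is itself a trigger — this domain ends here.
From /i/ at 3 leftward: 2 /i/ is itself a trigger — this domain ends here.
From /i/ at 9 rightward: 10 /d/ transparent; 11 /d/ transparent; word edge.
From /i/ at 9 leftward: 8 /ɛ/ → [+ATR]; 7 /ɔ/ → [+ATR]; 6 /ɔ/ → [+ATR]; 5 /ɛ/ → [+ATR]; 4 /d/ transparent; 3 /i/ is itself a trigger — this domain ends here.
[+ATR] positions on the surface: 1 2 3 5 6 7 8 9.

no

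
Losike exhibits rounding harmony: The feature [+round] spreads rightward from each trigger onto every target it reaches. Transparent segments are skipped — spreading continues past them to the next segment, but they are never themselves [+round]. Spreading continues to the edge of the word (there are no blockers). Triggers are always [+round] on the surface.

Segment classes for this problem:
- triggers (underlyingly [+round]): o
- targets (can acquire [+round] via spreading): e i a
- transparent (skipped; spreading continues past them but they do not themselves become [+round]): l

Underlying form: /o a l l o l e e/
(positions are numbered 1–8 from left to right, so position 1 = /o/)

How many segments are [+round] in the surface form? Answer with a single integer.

5

From /o/ at 1 rightward: 2 /a/ → [+round]; 3 /l/ transparent; 4 /l/ transparent; 5 /o/ is itself a trigger — this domain ends here.
From /o/ at 5 rightward: 6 /l/ transparent; 7 /e/ → [+round]; 8 /e/ → [+round]; word edge.
[+round] positions on the surface: 1 2 5 7 8.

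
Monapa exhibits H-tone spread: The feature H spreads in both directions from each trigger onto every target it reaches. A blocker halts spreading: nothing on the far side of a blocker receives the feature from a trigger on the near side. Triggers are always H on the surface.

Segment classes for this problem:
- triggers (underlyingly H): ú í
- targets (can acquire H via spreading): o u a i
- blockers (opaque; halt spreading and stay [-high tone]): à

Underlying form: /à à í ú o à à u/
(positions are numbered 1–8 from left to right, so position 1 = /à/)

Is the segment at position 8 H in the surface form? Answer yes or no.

From /í/ at 3 rightward: 4 /ú/ is itself a trigger — this domain ends here.
From /í/ at 3 leftward: 2 /à/ blocks.
From /ú/ at 4 rightward: 5 /o/ → H; 6 /à/ blocks.
From /ú/ at 4 leftward: 3 /í/ is itself a trigger — this domain ends here.
Target with no active source: position 8 stays [-high tone].
H positions on the surface: 3 4 5.

no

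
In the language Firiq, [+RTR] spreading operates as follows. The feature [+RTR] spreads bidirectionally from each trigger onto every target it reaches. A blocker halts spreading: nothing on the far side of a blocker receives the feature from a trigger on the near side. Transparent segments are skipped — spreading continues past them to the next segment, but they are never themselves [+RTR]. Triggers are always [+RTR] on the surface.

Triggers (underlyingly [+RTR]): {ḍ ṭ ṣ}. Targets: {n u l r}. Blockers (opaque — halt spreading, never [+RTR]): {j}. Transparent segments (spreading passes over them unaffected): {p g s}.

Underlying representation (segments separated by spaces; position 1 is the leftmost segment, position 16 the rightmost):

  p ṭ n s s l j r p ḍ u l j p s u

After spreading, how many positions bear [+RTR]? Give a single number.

From /ṭ/ at 2 rightward: 3 /n/ → [+RTR]; 4 /s/ transparent; 5 /s/ transparent; 6 /l/ → [+RTR]; 7 /j/ blocks.
From /ṭ/ at 2 leftward: 1 /p/ transparent; word edge.
From /ḍ/ at 10 rightward: 11 /u/ → [+RTR]; 12 /l/ → [+RTR]; 13 /j/ blocks.
From /ḍ/ at 10 leftward: 9 /p/ transparent; 8 /r/ → [+RTR]; 7 /j/ blocks.
Target with no active source: position 16 stays [-emphatic].
[+RTR] positions on the surface: 2 3 6 8 10 11 12.

7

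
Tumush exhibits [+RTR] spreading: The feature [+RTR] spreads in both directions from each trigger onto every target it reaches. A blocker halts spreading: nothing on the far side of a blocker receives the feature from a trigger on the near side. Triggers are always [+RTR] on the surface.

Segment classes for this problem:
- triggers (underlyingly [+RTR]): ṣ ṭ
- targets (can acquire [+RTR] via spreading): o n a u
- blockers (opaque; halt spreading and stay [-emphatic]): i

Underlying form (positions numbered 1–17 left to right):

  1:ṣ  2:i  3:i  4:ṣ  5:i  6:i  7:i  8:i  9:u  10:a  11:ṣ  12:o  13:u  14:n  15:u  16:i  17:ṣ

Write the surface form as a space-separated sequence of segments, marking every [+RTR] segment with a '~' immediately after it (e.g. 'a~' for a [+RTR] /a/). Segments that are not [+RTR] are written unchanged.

ṣ~ i i ṣ~ i i i i u~ a~ ṣ~ o~ u~ n~ u~ i ṣ~

From /ṣ/ at 1 rightward: 2 /i/ blocks.
From /ṣ/ at 1 leftward: word edge.
From /ṣ/ at 4 rightward: 5 /i/ blocks.
From /ṣ/ at 4 leftward: 3 /i/ blocks.
From /ṣ/ at 11 rightward: 12 /o/ → [+RTR]; 13 /u/ → [+RTR]; 14 /n/ → [+RTR]; 15 /u/ → [+RTR]; 16 /i/ blocks.
From /ṣ/ at 11 leftward: 10 /a/ → [+RTR]; 9 /u/ → [+RTR]; 8 /i/ blocks.
From /ṣ/ at 17 rightward: word edge.
From /ṣ/ at 17 leftward: 16 /i/ blocks.
[+RTR] positions on the surface: 1 4 9 10 11 12 13 14 15 17.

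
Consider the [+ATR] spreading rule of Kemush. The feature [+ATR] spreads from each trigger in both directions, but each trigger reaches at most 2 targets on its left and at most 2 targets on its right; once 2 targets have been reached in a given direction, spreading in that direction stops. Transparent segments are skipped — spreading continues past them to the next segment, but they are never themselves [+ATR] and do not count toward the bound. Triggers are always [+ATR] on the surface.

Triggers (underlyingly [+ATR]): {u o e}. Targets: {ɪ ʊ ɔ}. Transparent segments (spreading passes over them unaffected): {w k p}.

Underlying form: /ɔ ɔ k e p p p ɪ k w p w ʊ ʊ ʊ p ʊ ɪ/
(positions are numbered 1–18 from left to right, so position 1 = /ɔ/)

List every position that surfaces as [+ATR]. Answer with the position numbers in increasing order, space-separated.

From /e/ at 4 rightward: 5 /p/ transparent; 6 /p/ transparent; 7 /p/ transparent; 8 /ɪ/ → [+ATR]; 9 /k/ transparent; 10 /w/ transparent; 11 /p/ transparent; 12 /w/ transparent; 13 /ʊ/ → [+ATR]; bound reached.
From /e/ at 4 leftward: 3 /k/ transparent; 2 /ɔ/ → [+ATR]; 1 /ɔ/ → [+ATR]; bound reached.
Targets with no active source: positions 14 15 17 18 stay [-ATR].

1 2 4 8 13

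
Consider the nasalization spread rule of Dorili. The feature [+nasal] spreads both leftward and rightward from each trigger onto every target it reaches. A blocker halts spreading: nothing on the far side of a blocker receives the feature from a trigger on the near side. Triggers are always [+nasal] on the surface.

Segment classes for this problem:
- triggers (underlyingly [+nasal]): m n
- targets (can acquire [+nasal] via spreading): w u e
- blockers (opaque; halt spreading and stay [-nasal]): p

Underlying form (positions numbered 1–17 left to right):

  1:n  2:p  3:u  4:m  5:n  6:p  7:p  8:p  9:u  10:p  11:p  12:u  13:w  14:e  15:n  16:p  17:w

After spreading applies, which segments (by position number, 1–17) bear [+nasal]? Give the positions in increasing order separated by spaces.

1 3 4 5 12 13 14 15

From /n/ at 1 rightward: 2 /p/ blocks.
From /n/ at 1 leftward: word edge.
From /m/ at 4 rightward: 5 /n/ is itself a trigger — this domain ends here.
From /m/ at 4 leftward: 3 /u/ → [+nasal]; 2 /p/ blocks.
From /n/ at 5 rightward: 6 /p/ blocks.
From /n/ at 5 leftward: 4 /m/ is itself a trigger — this domain ends here.
From /n/ at 15 rightward: 16 /p/ blocks.
From /n/ at 15 leftward: 14 /e/ → [+nasal]; 13 /w/ → [+nasal]; 12 /u/ → [+nasal]; 11 /p/ blocks.
Targets with no active source: positions 9 17 stay [-nasal].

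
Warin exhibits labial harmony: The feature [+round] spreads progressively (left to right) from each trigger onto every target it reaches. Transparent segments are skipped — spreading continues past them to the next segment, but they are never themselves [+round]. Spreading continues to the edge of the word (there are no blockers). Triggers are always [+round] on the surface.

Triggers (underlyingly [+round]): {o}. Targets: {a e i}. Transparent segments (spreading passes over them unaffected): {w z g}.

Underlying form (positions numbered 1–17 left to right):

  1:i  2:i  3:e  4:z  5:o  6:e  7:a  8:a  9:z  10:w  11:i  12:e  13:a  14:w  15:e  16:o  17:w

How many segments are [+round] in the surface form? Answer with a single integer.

9

From /o/ at 5 rightward: 6 /e/ → [+round]; 7 /a/ → [+round]; 8 /a/ → [+round]; 9 /z/ transparent; 10 /w/ transparent; 11 /i/ → [+round]; 12 /e/ → [+round]; 13 /a/ → [+round]; 14 /w/ transparent; 15 /e/ → [+round]; 16 /o/ is itself a trigger — this domain ends here.
From /o/ at 16 rightward: 17 /w/ transparent; word edge.
Targets with no active source: positions 1 2 3 stay [-round].
[+round] positions on the surface: 5 6 7 8 11 12 13 15 16.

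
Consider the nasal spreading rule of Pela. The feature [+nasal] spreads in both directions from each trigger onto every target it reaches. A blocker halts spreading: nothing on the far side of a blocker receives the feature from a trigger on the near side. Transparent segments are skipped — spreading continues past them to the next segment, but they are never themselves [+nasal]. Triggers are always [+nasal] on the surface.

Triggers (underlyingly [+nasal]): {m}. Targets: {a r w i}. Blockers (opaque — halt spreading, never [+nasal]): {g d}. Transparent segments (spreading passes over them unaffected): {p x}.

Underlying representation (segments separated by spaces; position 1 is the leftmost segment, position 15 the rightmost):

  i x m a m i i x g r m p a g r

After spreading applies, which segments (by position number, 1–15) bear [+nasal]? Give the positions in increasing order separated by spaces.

1 3 4 5 6 7 10 11 13

From /m/ at 3 rightward: 4 /a/ → [+nasal]; 5 /m/ is itself a trigger — this domain ends here.
From /m/ at 3 leftward: 2 /x/ transparent; 1 /i/ → [+nasal]; word edge.
From /m/ at 5 rightward: 6 /i/ → [+nasal]; 7 /i/ → [+nasal]; 8 /x/ transparent; 9 /g/ blocks.
From /m/ at 5 leftward: 4 /a/ → [+nasal]; 3 /m/ is itself a trigger — this domain ends here.
From /m/ at 11 rightward: 12 /p/ transparent; 13 /a/ → [+nasal]; 14 /g/ blocks.
From /m/ at 11 leftward: 10 /r/ → [+nasal]; 9 /g/ blocks.
Target with no active source: position 15 stays [-nasal].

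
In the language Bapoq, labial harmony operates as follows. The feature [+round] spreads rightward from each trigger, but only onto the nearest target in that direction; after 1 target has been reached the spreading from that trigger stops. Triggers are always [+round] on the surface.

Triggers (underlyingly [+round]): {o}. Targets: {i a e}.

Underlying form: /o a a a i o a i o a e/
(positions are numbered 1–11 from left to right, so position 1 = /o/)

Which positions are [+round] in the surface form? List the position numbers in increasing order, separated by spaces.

From /o/ at 1 rightward: 2 /a/ → [+round]; bound reached.
From /o/ at 6 rightward: 7 /a/ → [+round]; bound reached.
From /o/ at 9 rightward: 10 /a/ → [+round]; bound reached.
Targets with no active source: positions 3 4 5 8 11 stay [-round].

1 2 6 7 9 10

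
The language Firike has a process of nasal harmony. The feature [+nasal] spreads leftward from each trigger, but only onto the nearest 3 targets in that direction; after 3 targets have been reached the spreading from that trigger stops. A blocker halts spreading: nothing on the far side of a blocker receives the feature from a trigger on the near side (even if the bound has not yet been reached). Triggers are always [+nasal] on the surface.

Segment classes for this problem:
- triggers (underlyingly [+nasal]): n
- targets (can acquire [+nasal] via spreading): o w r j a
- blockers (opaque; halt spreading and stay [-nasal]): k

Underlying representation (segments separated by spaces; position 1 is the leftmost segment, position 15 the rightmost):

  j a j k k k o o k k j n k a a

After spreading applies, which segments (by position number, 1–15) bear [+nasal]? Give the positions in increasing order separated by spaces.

From /n/ at 12 leftward: 11 /j/ → [+nasal]; 10 /k/ blocks.
Targets with no active source: positions 1 2 3 7 8 14 15 stay [-nasal].

11 12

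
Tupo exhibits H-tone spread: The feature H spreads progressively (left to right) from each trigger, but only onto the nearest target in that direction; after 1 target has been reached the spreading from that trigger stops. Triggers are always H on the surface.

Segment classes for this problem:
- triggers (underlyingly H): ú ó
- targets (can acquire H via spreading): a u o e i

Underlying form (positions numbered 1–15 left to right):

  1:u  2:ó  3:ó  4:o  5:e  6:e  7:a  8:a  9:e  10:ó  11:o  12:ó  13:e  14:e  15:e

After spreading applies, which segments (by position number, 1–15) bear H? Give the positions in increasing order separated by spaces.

2 3 4 10 11 12 13

From /ó/ at 2 rightward: 3 /ó/ is itself a trigger — this domain ends here.
From /ó/ at 3 rightward: 4 /o/ → H; bound reached.
From /ó/ at 10 rightward: 11 /o/ → H; bound reached.
From /ó/ at 12 rightward: 13 /e/ → H; bound reached.
Targets with no active source: positions 1 5 6 7 8 9 14 15 stay [-high tone].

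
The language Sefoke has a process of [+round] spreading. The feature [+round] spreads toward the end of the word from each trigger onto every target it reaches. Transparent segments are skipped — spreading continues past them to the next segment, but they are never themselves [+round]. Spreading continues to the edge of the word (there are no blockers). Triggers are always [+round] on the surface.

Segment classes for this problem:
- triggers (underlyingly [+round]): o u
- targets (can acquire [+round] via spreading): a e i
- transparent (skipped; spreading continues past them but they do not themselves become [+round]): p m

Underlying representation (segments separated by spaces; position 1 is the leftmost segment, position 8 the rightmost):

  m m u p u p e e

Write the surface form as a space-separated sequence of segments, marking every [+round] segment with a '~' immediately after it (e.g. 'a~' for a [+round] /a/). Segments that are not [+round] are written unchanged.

From /u/ at 3 rightward: 4 /p/ transparent; 5 /u/ is itself a trigger — this domain ends here.
From /u/ at 5 rightward: 6 /p/ transparent; 7 /e/ → [+round]; 8 /e/ → [+round]; word edge.
[+round] positions on the surface: 3 5 7 8.

m m u~ p u~ p e~ e~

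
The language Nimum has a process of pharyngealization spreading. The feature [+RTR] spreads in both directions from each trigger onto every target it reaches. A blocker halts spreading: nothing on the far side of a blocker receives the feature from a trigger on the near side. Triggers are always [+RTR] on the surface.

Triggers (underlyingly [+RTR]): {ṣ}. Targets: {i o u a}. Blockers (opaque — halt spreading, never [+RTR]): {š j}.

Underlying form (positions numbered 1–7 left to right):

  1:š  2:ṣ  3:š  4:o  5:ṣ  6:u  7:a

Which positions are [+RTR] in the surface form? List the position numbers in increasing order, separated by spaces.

2 4 5 6 7

From /ṣ/ at 2 rightward: 3 /š/ blocks.
From /ṣ/ at 2 leftward: 1 /š/ blocks.
From /ṣ/ at 5 rightward: 6 /u/ → [+RTR]; 7 /a/ → [+RTR]; word edge.
From /ṣ/ at 5 leftward: 4 /o/ → [+RTR]; 3 /š/ blocks.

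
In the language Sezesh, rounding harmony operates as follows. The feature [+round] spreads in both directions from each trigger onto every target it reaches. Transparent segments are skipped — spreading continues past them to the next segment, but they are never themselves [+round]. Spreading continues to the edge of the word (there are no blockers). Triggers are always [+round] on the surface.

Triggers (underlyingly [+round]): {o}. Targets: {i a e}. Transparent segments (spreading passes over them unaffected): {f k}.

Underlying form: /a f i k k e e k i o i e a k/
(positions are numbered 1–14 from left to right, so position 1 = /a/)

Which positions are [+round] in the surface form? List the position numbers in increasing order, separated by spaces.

1 3 6 7 9 10 11 12 13

From /o/ at 10 rightward: 11 /i/ → [+round]; 12 /e/ → [+round]; 13 /a/ → [+round]; 14 /k/ transparent; word edge.
From /o/ at 10 leftward: 9 /i/ → [+round]; 8 /k/ transparent; 7 /e/ → [+round]; 6 /e/ → [+round]; 5 /k/ transparent; 4 /k/ transparent; 3 /i/ → [+round]; 2 /f/ transparent; 1 /a/ → [+round]; word edge.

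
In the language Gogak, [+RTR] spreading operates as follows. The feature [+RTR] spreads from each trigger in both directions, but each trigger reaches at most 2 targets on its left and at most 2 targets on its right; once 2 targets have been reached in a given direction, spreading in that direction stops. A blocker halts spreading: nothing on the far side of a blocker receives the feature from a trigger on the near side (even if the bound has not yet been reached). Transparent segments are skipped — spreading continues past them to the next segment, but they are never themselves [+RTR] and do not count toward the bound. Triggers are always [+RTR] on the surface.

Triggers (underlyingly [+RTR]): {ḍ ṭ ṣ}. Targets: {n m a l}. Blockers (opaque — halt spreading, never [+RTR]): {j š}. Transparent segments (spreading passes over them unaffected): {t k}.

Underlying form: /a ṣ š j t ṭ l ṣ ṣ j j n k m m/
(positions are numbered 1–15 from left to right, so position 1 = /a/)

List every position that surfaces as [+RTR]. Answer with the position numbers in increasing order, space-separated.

From /ṣ/ at 2 rightward: 3 /š/ blocks.
From /ṣ/ at 2 leftward: 1 /a/ → [+RTR]; word edge.
From /ṭ/ at 6 rightward: 7 /l/ → [+RTR]; 8 /ṣ/ is itself a trigger — this domain ends here.
From /ṭ/ at 6 leftward: 5 /t/ transparent; 4 /j/ blocks.
From /ṣ/ at 8 rightward: 9 /ṣ/ is itself a trigger — this domain ends here.
From /ṣ/ at 8 leftward: 7 /l/ → [+RTR]; 6 /ṭ/ is itself a trigger — this domain ends here.
From /ṣ/ at 9 rightward: 10 /j/ blocks.
From /ṣ/ at 9 leftward: 8 /ṣ/ is itself a trigger — this domain ends here.
Targets with no active source: positions 12 14 15 stay [-emphatic].

1 2 6 7 8 9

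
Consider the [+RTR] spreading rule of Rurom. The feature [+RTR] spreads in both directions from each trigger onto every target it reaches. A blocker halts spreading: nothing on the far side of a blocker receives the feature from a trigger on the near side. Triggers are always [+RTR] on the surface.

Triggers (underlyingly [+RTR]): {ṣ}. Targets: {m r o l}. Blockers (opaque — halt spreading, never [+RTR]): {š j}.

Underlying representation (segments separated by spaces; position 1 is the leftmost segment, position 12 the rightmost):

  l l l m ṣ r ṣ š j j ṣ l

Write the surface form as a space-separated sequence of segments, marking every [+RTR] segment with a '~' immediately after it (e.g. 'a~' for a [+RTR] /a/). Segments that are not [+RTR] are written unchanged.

l~ l~ l~ m~ ṣ~ r~ ṣ~ š j j ṣ~ l~

From /ṣ/ at 5 rightward: 6 /r/ → [+RTR]; 7 /ṣ/ is itself a trigger — this domain ends here.
From /ṣ/ at 5 leftward: 4 /m/ → [+RTR]; 3 /l/ → [+RTR]; 2 /l/ → [+RTR]; 1 /l/ → [+RTR]; word edge.
From /ṣ/ at 7 rightward: 8 /š/ blocks.
From /ṣ/ at 7 leftward: 6 /r/ → [+RTR]; 5 /ṣ/ is itself a trigger — this domain ends here.
From /ṣ/ at 11 rightward: 12 /l/ → [+RTR]; word edge.
From /ṣ/ at 11 leftward: 10 /j/ blocks.
[+RTR] positions on the surface: 1 2 3 4 5 6 7 11 12.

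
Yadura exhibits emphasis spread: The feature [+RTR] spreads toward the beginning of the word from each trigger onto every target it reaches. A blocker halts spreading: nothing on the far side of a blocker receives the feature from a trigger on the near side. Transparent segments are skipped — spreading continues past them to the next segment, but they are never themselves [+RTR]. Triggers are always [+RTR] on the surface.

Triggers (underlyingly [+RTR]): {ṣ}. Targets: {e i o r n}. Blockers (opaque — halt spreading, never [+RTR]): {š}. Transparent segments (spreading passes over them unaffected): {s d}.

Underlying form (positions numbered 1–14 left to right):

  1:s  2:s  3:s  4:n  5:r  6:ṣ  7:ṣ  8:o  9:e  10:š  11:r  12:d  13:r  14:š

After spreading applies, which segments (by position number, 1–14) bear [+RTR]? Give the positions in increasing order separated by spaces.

From /ṣ/ at 6 leftward: 5 /r/ → [+RTR]; 4 /n/ → [+RTR]; 3 /s/ transparent; 2 /s/ transparent; 1 /s/ transparent; word edge.
From /ṣ/ at 7 leftward: 6 /ṣ/ is itself a trigger — this domain ends here.
Targets with no active source: positions 8 9 11 13 stay [-emphatic].

4 5 6 7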